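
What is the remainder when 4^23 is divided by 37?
Using repeated squaring. 23 = 16 + 4 + 2 + 1 (binary 10111). Repeated squaring mod 37: 4^1 ≡ 4; 4^2 ≡ 4² = 16 ≡ 16; 4^4 ≡ 16² = 256 ≡ 34; 4^8 ≡ 34² = 1156 ≡ 9; 4^16 ≡ 9² = 81 ≡ 7. Multiply: 4^23 = 4^16 × 4^4 × 4^2 × 4^1 ≡ 7 × 34 × 16 × 4 (mod 37): 7 × 34 = 238 ≡ 16; 16 × 16 = 256 ≡ 34; 34 × 4 = 136 ≡ 25. So 4^23 ≡ 25 (mod 37).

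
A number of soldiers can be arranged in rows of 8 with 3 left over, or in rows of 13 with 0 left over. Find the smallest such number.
M = 8 × 13 = 104. M₁ = 13, y₁ ≡ 5 (mod 8). M₂ = 8, y₂ ≡ 5 (mod 13). x = 3×13×5 + 0×8×5 ≡ 91 (mod 104). The smallest positive such number is 91.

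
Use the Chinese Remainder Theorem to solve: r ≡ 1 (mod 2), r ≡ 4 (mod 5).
M = 2 × 5 = 10. M₁ = 5, y₁ ≡ 1 (mod 2). M₂ = 2, y₂ ≡ 3 (mod 5). r = 1×5×1 + 4×2×3 ≡ 9 (mod 10)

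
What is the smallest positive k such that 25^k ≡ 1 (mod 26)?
Powers of 25 mod 26: 25^1≡25, 25^2≡1. Order = 2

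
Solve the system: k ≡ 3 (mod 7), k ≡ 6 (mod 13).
M = 7 × 13 = 91. M₁ = 13, y₁ ≡ 6 (mod 7). M₂ = 7, y₂ ≡ 2 (mod 13). k = 3×13×6 + 6×7×2 ≡ 45 (mod 91)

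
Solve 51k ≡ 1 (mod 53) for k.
26

Using Extended Euclidean Algorithm:
gcd(51, 53) = 1
Bezout coefficients: 51 × 26 + 53 × -25 = 1
So 51 × 26 ≡ 1 (mod 53)
The inverse is 26 mod 53 = 26
Verification: 51 × 26 = 1326 = 25 × 53 + 1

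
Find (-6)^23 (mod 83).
Using repeated squaring. (-6) ≡ 77 (mod 83). 23 = 16 + 4 + 2 + 1 (binary 10111). Repeated squaring mod 83: 77^1 ≡ 77; 77^2 ≡ 77² = 5929 ≡ 36; 77^4 ≡ 36² = 1296 ≡ 51; 77^8 ≡ 51² = 2601 ≡ 28; 77^16 ≡ 28² = 784 ≡ 37. Multiply: (-6)^23 ≡ 77^16 × 77^4 × 77^2 × 77^1 ≡ 37 × 51 × 36 × 77 (mod 83): 37 × 51 = 1887 ≡ 61; 61 × 36 = 2196 ≡ 38; 38 × 77 = 2926 ≡ 21. So (-6)^23 ≡ 21 (mod 83).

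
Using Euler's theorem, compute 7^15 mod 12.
By Euler: 7^{4} ≡ 1 (mod 12) since gcd(7, 12) = 1. 15 = 3×4 + 3. So 7^{15} ≡ 7^{3} ≡ 7 (mod 12)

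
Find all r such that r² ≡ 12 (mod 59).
The square roots of 12 mod 59 are 22 and 37. Verify: 22² = 484 ≡ 12 (mod 59)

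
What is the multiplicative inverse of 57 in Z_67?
57^(-1) ≡ 20 (mod 67). Verification: 57 × 20 = 1140 ≡ 1 (mod 67)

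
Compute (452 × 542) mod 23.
11

(452 × 542) = 244984
244984 mod 23 = 11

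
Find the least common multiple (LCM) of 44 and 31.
1364

First find GCD(44, 31) using the Euclidean algorithm:
44 = 1 × 31 + 13
31 = 2 × 13 + 5
13 = 2 × 5 + 3
5 = 1 × 3 + 2
3 = 1 × 2 + 1
2 = 2 × 1 + 0
GCD(44, 31) = 1

LCM formula: LCM(a, b) = (a × b) / GCD(a, b)
LCM(44, 31) = (44 × 31) / 1
LCM(44, 31) = 1364 / 1
LCM(44, 31) = 1364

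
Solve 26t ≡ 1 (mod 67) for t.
26^(-1) ≡ 49 (mod 67). Verification: 26 × 49 = 1274 ≡ 1 (mod 67)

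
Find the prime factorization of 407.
11 × 37

Divide by primes starting from smallest:
407 ÷ 11 = 37
37 ÷ 37 = 1

407 = 11 × 37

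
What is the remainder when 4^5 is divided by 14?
5 = 4 + 1 (binary 101). Repeated squaring mod 14: 4^1 ≡ 4; 4^2 ≡ 4² = 16 ≡ 2; 4^4 ≡ 2² = 4 ≡ 4. Multiply: 4^5 = 4^4 × 4^1 ≡ 4 × 4 (mod 14): 4 × 4 = 16 ≡ 2. So 4^5 ≡ 2 (mod 14).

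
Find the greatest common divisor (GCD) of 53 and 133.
1

Using the Euclidean algorithm:
53 = 0 × 133 + 53
133 = 2 × 53 + 27
53 = 1 × 27 + 26
27 = 1 × 26 + 1
26 = 26 × 1 + 0

GCD(53, 133) = 1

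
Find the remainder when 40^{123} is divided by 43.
By Fermat: 40^{42} ≡ 1 (mod 43). 123 = 2×42 + 39. So 40^{123} ≡ 40^{39} ≡ 35 (mod 43)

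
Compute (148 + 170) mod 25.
18

(148 + 170) = 318
318 mod 25 = 18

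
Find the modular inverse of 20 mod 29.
20^(-1) ≡ 16 (mod 29). Verification: 20 × 16 = 320 ≡ 1 (mod 29)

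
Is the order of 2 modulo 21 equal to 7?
No, the actual order is 6, not 7.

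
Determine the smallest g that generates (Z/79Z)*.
3

A primitive root g modulo p has order p-1 = 78
Prime divisors of 78: [2, 3, 13]
g is a primitive root iff g^(78/q) ≢ 1 (mod 79) for each prime divisor q
Testing small values:
  g = 2: 2^39 ≡ 1, 2^26 ≡ 23, 2^6 ≡ 64 (mod 79) → 2^39 ≡ 1, not primitive root
  g = 3: 3^39 ≡ 78, 3^26 ≡ 23, 3^6 ≡ 18 (mod 79) → none is 1, primitive root!
The smallest primitive root is 3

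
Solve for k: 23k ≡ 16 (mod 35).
22

Since gcd(23, 35) = 1 divides 16, a solution exists.
Multiply both sides by the inverse of 23 mod 35:
  23^(-1) mod 35 = 32
  x ≡ 32 × 16 ≡ 512 ≡ 22 (mod 35)
Verification: 23 × 22 = 506 = 14 × 35 + 16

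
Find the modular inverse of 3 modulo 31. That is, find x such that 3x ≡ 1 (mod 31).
21

Using Extended Euclidean Algorithm:
gcd(3, 31) = 1
Bezout coefficients: 3 × -10 + 31 × 1 = 1
So 3 × -10 ≡ 1 (mod 31)
The inverse is -10 mod 31 = 21
Verification: 3 × 21 = 63 = 2 × 31 + 1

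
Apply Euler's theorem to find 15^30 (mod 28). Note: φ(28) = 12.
By Euler: 15^{12} ≡ 1 (mod 28) since gcd(15, 28) = 1. 30 = 2×12 + 6. So 15^{30} ≡ 15^{6} ≡ 1 (mod 28)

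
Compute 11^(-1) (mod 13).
6

Using Extended Euclidean Algorithm:
gcd(11, 13) = 1
Bezout coefficients: 11 × 6 + 13 × -5 = 1
So 11 × 6 ≡ 1 (mod 13)
The inverse is 6 mod 13 = 6
Verification: 11 × 6 = 66 = 5 × 13 + 1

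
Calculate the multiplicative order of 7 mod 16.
Powers of 7 mod 16: 7^1≡7, 7^2≡1. Order = 2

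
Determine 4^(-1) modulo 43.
4^(-1) ≡ 11 (mod 43). Verification: 4 × 11 = 44 ≡ 1 (mod 43)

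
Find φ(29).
28

Prime factorization: 29 = 29
Using the formula φ(n) = n × Π(1 - 1/p) for each prime factor p:
φ(29) = 29 × (1 - 1/29)
φ(29) = 28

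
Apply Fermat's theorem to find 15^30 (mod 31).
By Fermat's Little Theorem, 15^{30} ≡ 1 (mod 31) since 31 is prime and gcd(15, 31) = 1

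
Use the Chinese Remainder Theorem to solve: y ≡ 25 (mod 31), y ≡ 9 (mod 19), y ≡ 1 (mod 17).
6070

Using the Chinese Remainder Theorem:
M = product of moduli = 10013
For equation 1: M_1 = 323, 323 ≡ 13 (mod 31), inverse of 323 mod 31 is 12 (check: 13 × 12 = 156 ≡ 1 (mod 31))
For equation 2: M_2 = 527, 527 ≡ 14 (mod 19), inverse of 527 mod 19 is 15 (check: 14 × 15 = 210 ≡ 1 (mod 19))
For equation 3: M_3 = 589, 589 ≡ 11 (mod 17), inverse of 589 mod 17 is 14 (check: 11 × 14 = 154 ≡ 1 (mod 17))
Combine: y ≡ Σ r_i×M_i×(M_i⁻¹ mod m_i) = 25×323×12 + 9×527×15 + 1×589×14 = 96900 + 71145 + 8246 = 176291
176291 mod 10013 = 6070
y ≡ 6070 (mod 10013)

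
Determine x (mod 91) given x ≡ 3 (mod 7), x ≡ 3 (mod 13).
3

Using the Chinese Remainder Theorem:
M = product of moduli = 91
For equation 1: M_1 = 13, 13 ≡ 6 (mod 7), inverse of 13 mod 7 is 6 (check: 6 × 6 = 36 ≡ 1 (mod 7))
For equation 2: M_2 = 7, 7 ≡ 7 (mod 13), inverse of 7 mod 13 is 2 (check: 7 × 2 = 14 ≡ 1 (mod 13))
Combine: x ≡ Σ r_i×M_i×(M_i⁻¹ mod m_i) = 3×13×6 + 3×7×2 = 234 + 42 = 276
276 mod 91 = 3
x ≡ 3 (mod 91)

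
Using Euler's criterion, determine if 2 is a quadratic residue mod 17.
By Euler's criterion: 2^{8} ≡ 1 (mod 17). Since this equals 1, 2 is a QR.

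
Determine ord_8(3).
Powers of 3 mod 8: 3^1≡3, 3^2≡1. Order = 2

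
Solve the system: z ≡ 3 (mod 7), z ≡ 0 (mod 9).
M = 7 × 9 = 63. M₁ = 9, y₁ ≡ 4 (mod 7). M₂ = 7, y₂ ≡ 4 (mod 9). z = 3×9×4 + 0×7×4 ≡ 45 (mod 63)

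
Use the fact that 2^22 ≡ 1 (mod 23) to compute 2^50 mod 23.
By Fermat: 2^{22} ≡ 1 (mod 23). 50 = 2×22 + 6. So 2^{50} ≡ 2^{6} ≡ 18 (mod 23)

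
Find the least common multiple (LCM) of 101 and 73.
7373

First find GCD(101, 73) using the Euclidean algorithm:
101 = 1 × 73 + 28
73 = 2 × 28 + 17
28 = 1 × 17 + 11
17 = 1 × 11 + 6
11 = 1 × 6 + 5
6 = 1 × 5 + 1
5 = 5 × 1 + 0
GCD(101, 73) = 1

LCM formula: LCM(a, b) = (a × b) / GCD(a, b)
LCM(101, 73) = (101 × 73) / 1
LCM(101, 73) = 7373 / 1
LCM(101, 73) = 7373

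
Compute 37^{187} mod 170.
143

Using successive squaring:
Binary expansion of 187: 10111011
Powers of 37 mod 170 (each is the square of the previous):
  37^1 ≡ 37 (mod 170)
  37^2 ≡ 37² = 1369 ≡ 9 (mod 170)
  37^4 ≡ 9² = 81 ≡ 81 (mod 170)
  37^8 ≡ 81² = 6561 ≡ 101 (mod 170)
  37^16 ≡ 101² = 10201 ≡ 1 (mod 170)
  37^32 ≡ 1² = 1 ≡ 1 (mod 170)
  37^64 ≡ 1² = 1 ≡ 1 (mod 170)
  37^128 ≡ 1² = 1 ≡ 1 (mod 170)
187 = 128 + 32 + 16 + 8 + 2 + 1, so 37^187 = 37^128 × 37^32 × 37^16 × 37^8 × 37^2 × 37^1 ≡ 1 × 1 × 1 × 101 × 9 × 37 (mod 170)
Multiplying step by step:
  1 × 1 = 1 ≡ 1 (mod 170)
  1 × 1 = 1 ≡ 1 (mod 170)
  1 × 101 = 101 ≡ 101 (mod 170)
  101 × 9 = 909 ≡ 59 (mod 170)
  59 × 37 = 2183 ≡ 143 (mod 170)
Result: 37^187 ≡ 143 (mod 170)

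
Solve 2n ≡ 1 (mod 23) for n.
12

Using Extended Euclidean Algorithm:
gcd(2, 23) = 1
Bezout coefficients: 2 × -11 + 23 × 1 = 1
So 2 × -11 ≡ 1 (mod 23)
The inverse is -11 mod 23 = 12
Verification: 2 × 12 = 24 = 1 × 23 + 1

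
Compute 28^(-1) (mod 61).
28^(-1) ≡ 24 (mod 61). Verification: 28 × 24 = 672 ≡ 1 (mod 61)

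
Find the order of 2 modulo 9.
Powers of 2 mod 9: 2^1≡2, 2^2≡4, 2^3≡8, 2^4≡7, 2^5≡5, 2^6≡1. Order = 6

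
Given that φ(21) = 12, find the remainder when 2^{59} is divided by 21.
By Euler: 2^{12} ≡ 1 (mod 21) since gcd(2, 21) = 1. 59 = 4×12 + 11. So 2^{59} ≡ 2^{11} ≡ 11 (mod 21)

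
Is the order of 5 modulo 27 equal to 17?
No, the actual order is 18, not 17.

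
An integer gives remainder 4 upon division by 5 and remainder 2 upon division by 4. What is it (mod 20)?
M = 5 × 4 = 20. M₁ = 4, y₁ ≡ 4 (mod 5). M₂ = 5, y₂ ≡ 1 (mod 4). r = 4×4×4 + 2×5×1 ≡ 14 (mod 20). The smallest positive such number is 14.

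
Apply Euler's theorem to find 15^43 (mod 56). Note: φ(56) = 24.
By Euler: 15^{24} ≡ 1 (mod 56) since gcd(15, 56) = 1. 43 = 1×24 + 19. So 15^{43} ≡ 15^{19} ≡ 15 (mod 56)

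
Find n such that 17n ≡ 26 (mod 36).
10

Since gcd(17, 36) = 1 divides 26, a solution exists.
Multiply both sides by the inverse of 17 mod 36:
  17^(-1) mod 36 = 17
  x ≡ 17 × 26 ≡ 442 ≡ 10 (mod 36)
Verification: 17 × 10 = 170 = 4 × 36 + 26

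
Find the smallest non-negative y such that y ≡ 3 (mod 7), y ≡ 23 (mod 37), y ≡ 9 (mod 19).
4056

Using the Chinese Remainder Theorem:
M = product of moduli = 4921
For equation 1: M_1 = 703, 703 ≡ 3 (mod 7), inverse of 703 mod 7 is 5 (check: 3 × 5 = 15 ≡ 1 (mod 7))
For equation 2: M_2 = 133, 133 ≡ 22 (mod 37), inverse of 133 mod 37 is 32 (check: 22 × 32 = 704 ≡ 1 (mod 37))
For equation 3: M_3 = 259, 259 ≡ 12 (mod 19), inverse of 259 mod 19 is 8 (check: 12 × 8 = 96 ≡ 1 (mod 19))
Combine: y ≡ Σ r_i×M_i×(M_i⁻¹ mod m_i) = 3×703×5 + 23×133×32 + 9×259×8 = 10545 + 97888 + 18648 = 127081
127081 mod 4921 = 4056
y ≡ 4056 (mod 4921)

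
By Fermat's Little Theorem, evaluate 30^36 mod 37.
By Fermat's Little Theorem, 30^{36} ≡ 1 (mod 37) since 37 is prime and gcd(30, 37) = 1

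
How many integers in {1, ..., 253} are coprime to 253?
220

Prime factorization: 253 = 11 × 23
Using the formula φ(n) = n × Π(1 - 1/p) for each prime factor p:
φ(253) = 253 × (1 - 1/11) × (1 - 1/23)
φ(253) = 220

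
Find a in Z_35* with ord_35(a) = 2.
6 has order 2 mod 35 since 6^{2} ≡ 1 (mod 35) and no smaller power works.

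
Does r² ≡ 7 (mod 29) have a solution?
By Euler's criterion: 7^{14} ≡ 1 (mod 29). Since this equals 1, 7 is a QR.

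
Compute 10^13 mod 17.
Using repeated squaring. 13 = 8 + 4 + 1 (binary 1101). Repeated squaring mod 17: 10^1 ≡ 10; 10^2 ≡ 10² = 100 ≡ 15; 10^4 ≡ 15² = 225 ≡ 4; 10^8 ≡ 4² = 16 ≡ 16. Multiply: 10^13 = 10^8 × 10^4 × 10^1 ≡ 16 × 4 × 10 (mod 17): 16 × 4 = 64 ≡ 13; 13 × 10 = 130 ≡ 11. So 10^13 ≡ 11 (mod 17).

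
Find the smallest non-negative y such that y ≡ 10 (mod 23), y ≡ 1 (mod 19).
286

Using the Chinese Remainder Theorem:
M = product of moduli = 437
For equation 1: M_1 = 19, 19 ≡ 19 (mod 23), inverse of 19 mod 23 is 17 (check: 19 × 17 = 323 ≡ 1 (mod 23))
For equation 2: M_2 = 23, 23 ≡ 4 (mod 19), inverse of 23 mod 19 is 5 (check: 4 × 5 = 20 ≡ 1 (mod 19))
Combine: y ≡ Σ r_i×M_i×(M_i⁻¹ mod m_i) = 10×19×17 + 1×23×5 = 3230 + 115 = 3345
3345 mod 437 = 286
y ≡ 286 (mod 437)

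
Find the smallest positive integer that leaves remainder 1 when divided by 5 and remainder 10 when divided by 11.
M = 5 × 11 = 55. M₁ = 11, y₁ ≡ 1 (mod 5). M₂ = 5, y₂ ≡ 9 (mod 11). t = 1×11×1 + 10×5×9 ≡ 21 (mod 55). The smallest positive such number is 21.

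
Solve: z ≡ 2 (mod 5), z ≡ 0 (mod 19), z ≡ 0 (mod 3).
M = 5 × 19 × 3 = 285. M₁ = 57, y₁ ≡ 3 (mod 5). M₂ = 15, y₂ ≡ 14 (mod 19). M₃ = 95, y₃ ≡ 2 (mod 3). z = 2×57×3 + 0×15×14 + 0×95×2 ≡ 57 (mod 285)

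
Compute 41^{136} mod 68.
33

Using successive squaring:
Binary expansion of 136: 10001000
Powers of 41 mod 68 (each is the square of the previous):
  41^1 ≡ 41 (mod 68)
  41^2 ≡ 41² = 1681 ≡ 49 (mod 68)
  41^4 ≡ 49² = 2401 ≡ 21 (mod 68)
  41^8 ≡ 21² = 441 ≡ 33 (mod 68)
  41^16 ≡ 33² = 1089 ≡ 1 (mod 68)
  41^32 ≡ 1² = 1 ≡ 1 (mod 68)
  41^64 ≡ 1² = 1 ≡ 1 (mod 68)
  41^128 ≡ 1² = 1 ≡ 1 (mod 68)
136 = 128 + 8, so 41^136 = 41^128 × 41^8 ≡ 1 × 33 (mod 68)
Multiplying step by step:
  1 × 33 = 33 ≡ 33 (mod 68)
Result: 41^136 ≡ 33 (mod 68)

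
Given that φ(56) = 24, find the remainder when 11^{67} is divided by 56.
By Euler: 11^{24} ≡ 1 (mod 56) since gcd(11, 56) = 1. 67 = 2×24 + 19. So 11^{67} ≡ 11^{19} ≡ 11 (mod 56)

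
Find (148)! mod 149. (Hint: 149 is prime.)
By Wilson's theorem, (148)! ≡ -1 ≡ 148 (mod 149)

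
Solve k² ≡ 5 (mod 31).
The square roots of 5 mod 31 are 25 and 6. Verify: 25² = 625 ≡ 5 (mod 31)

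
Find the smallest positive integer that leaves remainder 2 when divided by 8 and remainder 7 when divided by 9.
M = 8 × 9 = 72. M₁ = 9, y₁ ≡ 1 (mod 8). M₂ = 8, y₂ ≡ 8 (mod 9). t = 2×9×1 + 7×8×8 ≡ 34 (mod 72). The smallest positive such number is 34.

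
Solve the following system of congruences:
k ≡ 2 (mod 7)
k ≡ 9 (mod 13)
9

Using the Chinese Remainder Theorem:
M = product of moduli = 91
For equation 1: M_1 = 13, 13 ≡ 6 (mod 7), inverse of 13 mod 7 is 6 (check: 6 × 6 = 36 ≡ 1 (mod 7))
For equation 2: M_2 = 7, 7 ≡ 7 (mod 13), inverse of 7 mod 13 is 2 (check: 7 × 2 = 14 ≡ 1 (mod 13))
Combine: k ≡ Σ r_i×M_i×(M_i⁻¹ mod m_i) = 2×13×6 + 9×7×2 = 156 + 126 = 282
282 mod 91 = 9
k ≡ 9 (mod 91)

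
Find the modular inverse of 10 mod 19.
10^(-1) ≡ 2 (mod 19). Verification: 10 × 2 = 20 ≡ 1 (mod 19)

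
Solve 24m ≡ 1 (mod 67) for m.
24^(-1) ≡ 14 (mod 67). Verification: 24 × 14 = 336 ≡ 1 (mod 67)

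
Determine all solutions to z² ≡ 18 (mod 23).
The square roots of 18 mod 23 are 8 and 15. Verify: 8² = 64 ≡ 18 (mod 23)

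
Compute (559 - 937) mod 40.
22

(559 - 937) = -378
-378 mod 40 = 22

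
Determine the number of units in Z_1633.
1540

Prime factorization: 1633 = 23 × 71
Using the formula φ(n) = n × Π(1 - 1/p) for each prime factor p:
φ(1633) = 1633 × (1 - 1/23) × (1 - 1/71)
φ(1633) = 1540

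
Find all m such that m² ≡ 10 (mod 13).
The square roots of 10 mod 13 are 7 and 6. Verify: 7² = 49 ≡ 10 (mod 13)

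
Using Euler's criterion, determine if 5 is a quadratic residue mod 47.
By Euler's criterion: 5^{23} ≡ 46 (mod 47). Since this equals -1 (≡ 46), 5 is not a QR.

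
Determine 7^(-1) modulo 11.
7^(-1) ≡ 8 (mod 11). Verification: 7 × 8 = 56 ≡ 1 (mod 11)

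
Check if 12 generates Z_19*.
p - 1 = 18 has prime divisors 2, 3. Check 12^(18/q) mod 19 for each: 12^(18/2) = 12^9 ≡ 18, 12^(18/3) = 12^6 ≡ 1 (mod 19). Since 12^6 ≡ 1 (mod 19), the order of 12 divides 6 (in fact the order is 6) ≠ 18, so it is not a primitive root.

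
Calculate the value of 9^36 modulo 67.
Using repeated squaring. 36 = 32 + 4 (binary 100100). Repeated squaring mod 67: 9^1 ≡ 9; 9^2 ≡ 9² = 81 ≡ 14; 9^4 ≡ 14² = 196 ≡ 62; 9^8 ≡ 62² = 3844 ≡ 25; 9^16 ≡ 25² = 625 ≡ 22; 9^32 ≡ 22² = 484 ≡ 15. Multiply: 9^36 = 9^32 × 9^4 ≡ 15 × 62 (mod 67): 15 × 62 = 930 ≡ 59. So 9^36 ≡ 59 (mod 67).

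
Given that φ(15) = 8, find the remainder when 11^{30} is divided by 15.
By Euler: 11^{8} ≡ 1 (mod 15) since gcd(11, 15) = 1. 30 = 3×8 + 6. So 11^{30} ≡ 11^{6} ≡ 1 (mod 15)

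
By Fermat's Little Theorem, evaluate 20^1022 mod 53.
By Fermat: 20^{52} ≡ 1 (mod 53). 1022 ≡ 34 (mod 52). So 20^{1022} ≡ 20^{34} ≡ 4 (mod 53)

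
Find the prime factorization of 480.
2^5 × 3 × 5

Divide by primes starting from smallest:
480 ÷ 2 = 240
240 ÷ 2 = 120
120 ÷ 2 = 60
60 ÷ 2 = 30
30 ÷ 2 = 15
15 ÷ 3 = 5
5 ÷ 5 = 1

480 = 2^5 × 3 × 5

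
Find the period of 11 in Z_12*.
Powers of 11 mod 12: 11^1≡11, 11^2≡1. Order = 2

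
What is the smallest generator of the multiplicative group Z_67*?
p - 1 = 66 has prime divisors 2, 3, 11. h is a primitive root mod 67 iff h^(66/q) ≢ 1 (mod 67) for each such q.
h = 2: 2^33 ≡ 66, 2^22 ≡ 37, 2^6 ≡ 64 (mod 67); none is 1, so 2 has order 66 and is a primitive root.
The smallest primitive root mod 67 is g = 2.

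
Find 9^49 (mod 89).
Using repeated squaring. 49 = 32 + 16 + 1 (binary 110001). Repeated squaring mod 89: 9^1 ≡ 9; 9^2 ≡ 9² = 81 ≡ 81; 9^4 ≡ 81² = 6561 ≡ 64; 9^8 ≡ 64² = 4096 ≡ 2; 9^16 ≡ 2² = 4 ≡ 4; 9^32 ≡ 4² = 16 ≡ 16. Multiply: 9^49 = 9^32 × 9^16 × 9^1 ≡ 16 × 4 × 9 (mod 89): 16 × 4 = 64 ≡ 64; 64 × 9 = 576 ≡ 42. So 9^49 ≡ 42 (mod 89).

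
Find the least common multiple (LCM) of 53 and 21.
1113

First find GCD(53, 21) using the Euclidean algorithm:
53 = 2 × 21 + 11
21 = 1 × 11 + 10
11 = 1 × 10 + 1
10 = 10 × 1 + 0
GCD(53, 21) = 1

LCM formula: LCM(a, b) = (a × b) / GCD(a, b)
LCM(53, 21) = (53 × 21) / 1
LCM(53, 21) = 1113 / 1
LCM(53, 21) = 1113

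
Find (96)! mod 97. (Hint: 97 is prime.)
By Wilson's theorem, (96)! ≡ -1 ≡ 96 (mod 97)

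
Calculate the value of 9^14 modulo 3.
Using repeated squaring. 9 ≡ 0 (mod 3). 14 = 8 + 4 + 2 (binary 1110). Repeated squaring mod 3: 0^1 ≡ 0; 0^2 ≡ 0² = 0 ≡ 0; 0^4 ≡ 0² = 0 ≡ 0; 0^8 ≡ 0² = 0 ≡ 0. Multiply: 9^14 ≡ 0^8 × 0^4 × 0^2 ≡ 0 × 0 × 0 (mod 3): 0 × 0 = 0 ≡ 0; 0 × 0 = 0 ≡ 0. So 9^14 ≡ 0 (mod 3).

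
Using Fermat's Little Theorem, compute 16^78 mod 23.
By Fermat: 16^{22} ≡ 1 (mod 23). 78 = 3×22 + 12. So 16^{78} ≡ 16^{12} ≡ 16 (mod 23)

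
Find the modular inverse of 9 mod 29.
9^(-1) ≡ 13 (mod 29). Verification: 9 × 13 = 117 ≡ 1 (mod 29)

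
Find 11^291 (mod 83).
Using Fermat: 11^{82} ≡ 1 (mod 83). 291 ≡ 45 (mod 82). So 11^{291} ≡ 11^{45} ≡ 33 (mod 83)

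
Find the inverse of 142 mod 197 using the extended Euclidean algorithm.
Extended GCD: 142(-43) + 197(31) = 1. So 142^(-1) ≡ 154 ≡ 154 (mod 197). Verify: 142 × 154 = 21868 ≡ 1 (mod 197)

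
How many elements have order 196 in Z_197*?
Number of primitive roots mod 197 = φ(196) = 84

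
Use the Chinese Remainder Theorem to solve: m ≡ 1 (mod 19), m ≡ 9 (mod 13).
M = 19 × 13 = 247. M₁ = 13, y₁ ≡ 3 (mod 19). M₂ = 19, y₂ ≡ 11 (mod 13). m = 1×13×3 + 9×19×11 ≡ 191 (mod 247)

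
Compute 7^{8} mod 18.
13

Using successive squaring:
Binary expansion of 8: 1000
Powers of 7 mod 18 (each is the square of the previous):
  7^1 ≡ 7 (mod 18)
  7^2 ≡ 7² = 49 ≡ 13 (mod 18)
  7^4 ≡ 13² = 169 ≡ 7 (mod 18)
  7^8 ≡ 7² = 49 ≡ 13 (mod 18)
8 is a power of 2, so 7^8 is the last square: ≡ 13 (mod 18)
Result: 7^8 ≡ 13 (mod 18)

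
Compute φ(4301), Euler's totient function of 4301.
3520

Prime factorization: 4301 = 11 × 17 × 23
Using the formula φ(n) = n × Π(1 - 1/p) for each prime factor p:
φ(4301) = 4301 × (1 - 1/11) × (1 - 1/17) × (1 - 1/23)
φ(4301) = 3520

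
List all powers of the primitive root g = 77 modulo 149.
g^1, g^2, ..., g^{148} mod 149: {77, 118, 146, 67, 93, 9, 97, 19, 122, 7, 92, 81, 128, 22, 55, 63, 83, 133, 109, 49, 48, 120, 2, 5, 87, 143, 134, 37, 18, 45, 38, 95, 14, 35, 13, 107, 44, 110, 126, 17, 117, 69, 98, 96, 91, 4, 10, 25, 137, 119, 74, 36, 90, 76, 41, 28, 70, 26, 65, 88, 71, 103, 34, 85, 138, 47, 43, 33, 8, 20, 50, 125, 89, 148, 72, 31, 3, 82, 56, 140, 52, 130, 27, 142, 57, 68, 21, 127, 94, 86, 66, 16, 40, 100, 101, 29, 147, 144, 62, 6, 15, 112, 131, 104, 111, 54, 135, 114, 136, 42, 105, 39, 23, 132, 32, 80, 51, 53, 58, 145, 139, 124, 12, 30, 75, 113, 59, 73, 108, 121, 79, 123, 84, 61, 78, 46, 115, 64, 11, 102, 106, 116, 141, 129, 99, 24, 60, 1}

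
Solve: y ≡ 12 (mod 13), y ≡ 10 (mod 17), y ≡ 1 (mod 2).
M = 13 × 17 × 2 = 442. M₁ = 34, y₁ ≡ 5 (mod 13). M₂ = 26, y₂ ≡ 2 (mod 17). M₃ = 221, y₃ ≡ 1 (mod 2). y = 12×34×5 + 10×26×2 + 1×221×1 ≡ 129 (mod 442)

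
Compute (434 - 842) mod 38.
10

(434 - 842) = -408
-408 mod 38 = 10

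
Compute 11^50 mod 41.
Using Fermat: 11^{40} ≡ 1 (mod 41). 50 ≡ 10 (mod 40). So 11^{50} ≡ 11^{10} ≡ 9 (mod 41)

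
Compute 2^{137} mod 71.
9

Using successive squaring:
Binary expansion of 137: 10001001
Powers of 2 mod 71 (each is the square of the previous):
  2^1 ≡ 2 (mod 71)
  2^2 ≡ 2² = 4 ≡ 4 (mod 71)
  2^4 ≡ 4² = 16 ≡ 16 (mod 71)
  2^8 ≡ 16² = 256 ≡ 43 (mod 71)
  2^16 ≡ 43² = 1849 ≡ 3 (mod 71)
  2^32 ≡ 3² = 9 ≡ 9 (mod 71)
  2^64 ≡ 9² = 81 ≡ 10 (mod 71)
  2^128 ≡ 10² = 100 ≡ 29 (mod 71)
137 = 128 + 8 + 1, so 2^137 = 2^128 × 2^8 × 2^1 ≡ 29 × 43 × 2 (mod 71)
Multiplying step by step:
  29 × 43 = 1247 ≡ 40 (mod 71)
  40 × 2 = 80 ≡ 9 (mod 71)
Result: 2^137 ≡ 9 (mod 71)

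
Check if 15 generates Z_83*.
p - 1 = 82 has prime divisors 2, 41. Check 15^(82/q) mod 83 for each: 15^(82/2) = 15^41 ≡ 82, 15^(82/41) = 15^2 ≡ 59 (mod 83). None of these is 1, so 15 has order 82 = φ(83), so it is a primitive root mod 83.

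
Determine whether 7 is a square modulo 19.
By Euler's criterion: 7^{9} ≡ 1 (mod 19). Since this equals 1, 7 is a QR.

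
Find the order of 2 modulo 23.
Powers of 2 mod 23: 2^1≡2, 2^2≡4, 2^3≡8, 2^4≡16, 2^5≡9, 2^6≡18, 2^7≡13, 2^8≡3, 2^9≡6, 2^10≡12, 2^11≡1. Order = 11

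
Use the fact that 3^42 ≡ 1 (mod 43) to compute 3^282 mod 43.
By Fermat: 3^{42} ≡ 1 (mod 43). 282 = 6×42 + 30. So 3^{282} ≡ 3^{30} ≡ 11 (mod 43)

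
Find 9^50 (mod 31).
Using Fermat: 9^{30} ≡ 1 (mod 31). 50 ≡ 20 (mod 30). So 9^{50} ≡ 9^{20} ≡ 25 (mod 31)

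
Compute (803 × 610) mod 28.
26

(803 × 610) = 489830
489830 mod 28 = 26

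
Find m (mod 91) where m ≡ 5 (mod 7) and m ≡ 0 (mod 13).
M = 7 × 13 = 91. M₁ = 13, y₁ ≡ 6 (mod 7). M₂ = 7, y₂ ≡ 2 (mod 13). m = 5×13×6 + 0×7×2 ≡ 26 (mod 91)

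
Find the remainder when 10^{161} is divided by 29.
By Fermat: 10^{28} ≡ 1 (mod 29). 161 = 5×28 + 21. So 10^{161} ≡ 10^{21} ≡ 12 (mod 29)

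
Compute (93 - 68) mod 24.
1

(93 - 68) = 25
25 mod 24 = 1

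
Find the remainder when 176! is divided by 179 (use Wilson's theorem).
(178)! = (176)! × (177) × (178) ≡ -1 (mod 179). So (176)! ≡ -1 × [(178)(177)]^(-1) ≡ 89 (mod 179)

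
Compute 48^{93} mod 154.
20

Using successive squaring:
Binary expansion of 93: 1011101
Powers of 48 mod 154 (each is the square of the previous):
  48^1 ≡ 48 (mod 154)
  48^2 ≡ 48² = 2304 ≡ 148 (mod 154)
  48^4 ≡ 148² = 21904 ≡ 36 (mod 154)
  48^8 ≡ 36² = 1296 ≡ 64 (mod 154)
  48^16 ≡ 64² = 4096 ≡ 92 (mod 154)
  48^32 ≡ 92² = 8464 ≡ 148 (mod 154)
  48^64 ≡ 148² = 21904 ≡ 36 (mod 154)
93 = 64 + 16 + 8 + 4 + 1, so 48^93 = 48^64 × 48^16 × 48^8 × 48^4 × 48^1 ≡ 36 × 92 × 64 × 36 × 48 (mod 154)
Multiplying step by step:
  36 × 92 = 3312 ≡ 78 (mod 154)
  78 × 64 = 4992 ≡ 64 (mod 154)
  64 × 36 = 2304 ≡ 148 (mod 154)
  148 × 48 = 7104 ≡ 20 (mod 154)
Result: 48^93 ≡ 20 (mod 154)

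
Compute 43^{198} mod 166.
153

Using successive squaring:
Binary expansion of 198: 11000110
Powers of 43 mod 166 (each is the square of the previous):
  43^1 ≡ 43 (mod 166)
  43^2 ≡ 43² = 1849 ≡ 23 (mod 166)
  43^4 ≡ 23² = 529 ≡ 31 (mod 166)
  43^8 ≡ 31² = 961 ≡ 131 (mod 166)
  43^16 ≡ 131² = 17161 ≡ 63 (mod 166)
  43^32 ≡ 63² = 3969 ≡ 151 (mod 166)
  43^64 ≡ 151² = 22801 ≡ 59 (mod 166)
  43^128 ≡ 59² = 3481 ≡ 161 (mod 166)
198 = 128 + 64 + 4 + 2, so 43^198 = 43^128 × 43^64 × 43^4 × 43^2 ≡ 161 × 59 × 31 × 23 (mod 166)
Multiplying step by step:
  161 × 59 = 9499 ≡ 37 (mod 166)
  37 × 31 = 1147 ≡ 151 (mod 166)
  151 × 23 = 3473 ≡ 153 (mod 166)
Result: 43^198 ≡ 153 (mod 166)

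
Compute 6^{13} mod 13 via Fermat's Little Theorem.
6

By Fermat's Little Theorem, a^(p-1) ≡ 1 (mod p) for prime p and gcd(a, p) = 1
Here p = 13, so 6^12 ≡ 1 (mod 13)
We can reduce the exponent: 13 mod 12 = 1
So 6^13 ≡ 6^1 (mod 13)
Computing: 6^1 mod 13 = 6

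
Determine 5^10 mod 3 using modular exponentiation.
5 ≡ 2 (mod 3). 10 = 8 + 2 (binary 1010). Repeated squaring mod 3: 2^1 ≡ 2; 2^2 ≡ 2² = 4 ≡ 1; 2^4 ≡ 1² = 1 ≡ 1; 2^8 ≡ 1² = 1 ≡ 1. Multiply: 5^10 ≡ 2^8 × 2^2 ≡ 1 × 1 (mod 3): 1 × 1 = 1 ≡ 1. So 5^10 ≡ 1 (mod 3).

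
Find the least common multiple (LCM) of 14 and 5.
70

First find GCD(14, 5) using the Euclidean algorithm:
14 = 2 × 5 + 4
5 = 1 × 4 + 1
4 = 4 × 1 + 0
GCD(14, 5) = 1

LCM formula: LCM(a, b) = (a × b) / GCD(a, b)
LCM(14, 5) = (14 × 5) / 1
LCM(14, 5) = 70 / 1
LCM(14, 5) = 70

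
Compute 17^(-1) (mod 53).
25

Using Extended Euclidean Algorithm:
gcd(17, 53) = 1
Bezout coefficients: 17 × 25 + 53 × -8 = 1
So 17 × 25 ≡ 1 (mod 53)
The inverse is 25 mod 53 = 25
Verification: 17 × 25 = 425 = 8 × 53 + 1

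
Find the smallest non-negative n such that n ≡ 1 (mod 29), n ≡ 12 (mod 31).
291

Using the Chinese Remainder Theorem:
M = product of moduli = 899
For equation 1: M_1 = 31, 31 ≡ 2 (mod 29), inverse of 31 mod 29 is 15 (check: 2 × 15 = 30 ≡ 1 (mod 29))
For equation 2: M_2 = 29, 29 ≡ 29 (mod 31), inverse of 29 mod 31 is 15 (check: 29 × 15 = 435 ≡ 1 (mod 31))
Combine: n ≡ Σ r_i×M_i×(M_i⁻¹ mod m_i) = 1×31×15 + 12×29×15 = 465 + 5220 = 5685
5685 mod 899 = 291
n ≡ 291 (mod 899)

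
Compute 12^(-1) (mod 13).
12^(-1) ≡ 12 (mod 13). Verification: 12 × 12 = 144 ≡ 1 (mod 13)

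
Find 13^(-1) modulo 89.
48

Using Extended Euclidean Algorithm:
gcd(13, 89) = 1
Bezout coefficients: 13 × -41 + 89 × 6 = 1
So 13 × -41 ≡ 1 (mod 89)
The inverse is -41 mod 89 = 48
Verification: 13 × 48 = 624 = 7 × 89 + 1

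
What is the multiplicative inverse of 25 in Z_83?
10

Using Extended Euclidean Algorithm:
gcd(25, 83) = 1
Bezout coefficients: 25 × 10 + 83 × -3 = 1
So 25 × 10 ≡ 1 (mod 83)
The inverse is 10 mod 83 = 10
Verification: 25 × 10 = 250 = 3 × 83 + 1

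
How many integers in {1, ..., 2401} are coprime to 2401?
2058

Prime factorization: 2401 = 7^4
Using the formula φ(n) = n × Π(1 - 1/p) for each prime factor p:
φ(2401) = 2401 × (1 - 1/7)
φ(2401) = 2058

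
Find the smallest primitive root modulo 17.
3

A primitive root g modulo p has order p-1 = 16
Prime divisors of 16: [2]
g is a primitive root iff g^(16/q) ≢ 1 (mod 17) for each prime divisor q
Testing small values:
  g = 2: 2^8 ≡ 1 (mod 17) → 2^8 ≡ 1, not primitive root
  g = 3: 3^8 ≡ 16 (mod 17) → none is 1, primitive root!
The smallest primitive root is 3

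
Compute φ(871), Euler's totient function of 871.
792

Prime factorization: 871 = 13 × 67
Using the formula φ(n) = n × Π(1 - 1/p) for each prime factor p:
φ(871) = 871 × (1 - 1/13) × (1 - 1/67)
φ(871) = 792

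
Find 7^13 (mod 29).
Using repeated squaring. 13 = 8 + 4 + 1 (binary 1101). Repeated squaring mod 29: 7^1 ≡ 7; 7^2 ≡ 7² = 49 ≡ 20; 7^4 ≡ 20² = 400 ≡ 23; 7^8 ≡ 23² = 529 ≡ 7. Multiply: 7^13 = 7^8 × 7^4 × 7^1 ≡ 7 × 23 × 7 (mod 29): 7 × 23 = 161 ≡ 16; 16 × 7 = 112 ≡ 25. So 7^13 ≡ 25 (mod 29).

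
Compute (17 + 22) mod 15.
9

(17 + 22) = 39
39 mod 15 = 9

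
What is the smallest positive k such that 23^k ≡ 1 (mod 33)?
Powers of 23 mod 33: 23^1≡23, 23^2≡1. Order = 2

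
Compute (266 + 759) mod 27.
26

(266 + 759) = 1025
1025 mod 27 = 26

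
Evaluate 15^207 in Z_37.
Using Fermat: 15^{36} ≡ 1 (mod 37). 207 ≡ 27 (mod 36). So 15^{207} ≡ 15^{27} ≡ 6 (mod 37)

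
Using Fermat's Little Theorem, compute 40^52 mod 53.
By Fermat's Little Theorem, 40^{52} ≡ 1 (mod 53) since 53 is prime and gcd(40, 53) = 1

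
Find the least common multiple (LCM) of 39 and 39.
39

First find GCD(39, 39) using the Euclidean algorithm:
39 = 1 × 39 + 0
GCD(39, 39) = 39

LCM formula: LCM(a, b) = (a × b) / GCD(a, b)
LCM(39, 39) = (39 × 39) / 39
LCM(39, 39) = 1521 / 39
LCM(39, 39) = 39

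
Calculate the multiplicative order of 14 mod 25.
Powers of 14 mod 25: 14^1≡14, 14^2≡21, 14^3≡19, 14^4≡16, 14^5≡24, 14^6≡11, 14^7≡4, 14^8≡6, 14^9≡9, 14^10≡1. Order = 10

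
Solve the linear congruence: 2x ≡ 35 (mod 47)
41

Since gcd(2, 47) = 1 divides 35, a solution exists.
Multiply both sides by the inverse of 2 mod 47:
  2^(-1) mod 47 = 24
  x ≡ 24 × 35 ≡ 840 ≡ 41 (mod 47)
Verification: 2 × 41 = 82 = 1 × 47 + 35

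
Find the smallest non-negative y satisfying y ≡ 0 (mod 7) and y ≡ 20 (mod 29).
M = 7 × 29 = 203. M₁ = 29, y₁ ≡ 1 (mod 7). M₂ = 7, y₂ ≡ 25 (mod 29). y = 0×29×1 + 20×7×25 ≡ 49 (mod 203)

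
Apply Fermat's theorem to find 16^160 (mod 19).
By Fermat: 16^{18} ≡ 1 (mod 19). 160 = 8×18 + 16. So 16^{160} ≡ 16^{16} ≡ 17 (mod 19)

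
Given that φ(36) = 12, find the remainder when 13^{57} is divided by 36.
By Euler: 13^{12} ≡ 1 (mod 36) since gcd(13, 36) = 1. 57 = 4×12 + 9. So 13^{57} ≡ 13^{9} ≡ 1 (mod 36)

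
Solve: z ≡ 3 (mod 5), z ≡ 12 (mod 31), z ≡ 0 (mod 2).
M = 5 × 31 × 2 = 310. M₁ = 62, y₁ ≡ 3 (mod 5). M₂ = 10, y₂ ≡ 28 (mod 31). M₃ = 155, y₃ ≡ 1 (mod 2). z = 3×62×3 + 12×10×28 + 0×155×1 ≡ 198 (mod 310)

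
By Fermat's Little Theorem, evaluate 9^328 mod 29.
By Fermat: 9^{28} ≡ 1 (mod 29). 328 ≡ 20 (mod 28). So 9^{328} ≡ 9^{20} ≡ 16 (mod 29)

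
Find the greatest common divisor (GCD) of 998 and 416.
2

Using the Euclidean algorithm:
998 = 2 × 416 + 166
416 = 2 × 166 + 84
166 = 1 × 84 + 82
84 = 1 × 82 + 2
82 = 41 × 2 + 0

GCD(998, 416) = 2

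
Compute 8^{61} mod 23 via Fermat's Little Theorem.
13

By Fermat's Little Theorem, a^(p-1) ≡ 1 (mod p) for prime p and gcd(a, p) = 1
Here p = 23, so 8^22 ≡ 1 (mod 23)
We can reduce the exponent: 61 mod 22 = 17
So 8^61 ≡ 8^17 (mod 23)
Computing: 8^17 mod 23 = 13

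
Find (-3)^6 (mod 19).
(-3) ≡ 16 (mod 19). 6 = 4 + 2 (binary 110). Repeated squaring mod 19: 16^1 ≡ 16; 16^2 ≡ 16² = 256 ≡ 9; 16^4 ≡ 9² = 81 ≡ 5. Multiply: (-3)^6 ≡ 16^4 × 16^2 ≡ 5 × 9 (mod 19): 5 × 9 = 45 ≡ 7. So (-3)^6 ≡ 7 (mod 19).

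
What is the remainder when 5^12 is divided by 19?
Using repeated squaring. 12 = 8 + 4 (binary 1100). Repeated squaring mod 19: 5^1 ≡ 5; 5^2 ≡ 5² = 25 ≡ 6; 5^4 ≡ 6² = 36 ≡ 17; 5^8 ≡ 17² = 289 ≡ 4. Multiply: 5^12 = 5^8 × 5^4 ≡ 4 × 17 (mod 19): 4 × 17 = 68 ≡ 11. So 5^12 ≡ 11 (mod 19).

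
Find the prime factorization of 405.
3^4 × 5

Divide by primes starting from smallest:
405 ÷ 3 = 135
135 ÷ 3 = 45
45 ÷ 3 = 15
15 ÷ 3 = 5
5 ÷ 5 = 1

405 = 3^4 × 5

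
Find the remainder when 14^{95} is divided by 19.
By Fermat: 14^{18} ≡ 1 (mod 19). 95 = 5×18 + 5. So 14^{95} ≡ 14^{5} ≡ 10 (mod 19)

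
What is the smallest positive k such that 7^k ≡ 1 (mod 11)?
Powers of 7 mod 11: 7^1≡7, 7^2≡5, 7^3≡2, 7^4≡3, 7^5≡10, 7^6≡4, 7^7≡6, 7^8≡9, 7^9≡8, 7^10≡1. Order = 10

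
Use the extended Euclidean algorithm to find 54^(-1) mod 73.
Extended GCD: 54(23) + 73(-17) = 1. So 54^(-1) ≡ 23 ≡ 23 (mod 73). Verify: 54 × 23 = 1242 ≡ 1 (mod 73)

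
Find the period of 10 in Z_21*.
Powers of 10 mod 21: 10^1≡10, 10^2≡16, 10^3≡13, 10^4≡4, 10^5≡19, 10^6≡1. Order = 6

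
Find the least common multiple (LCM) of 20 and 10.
20

First find GCD(20, 10) using the Euclidean algorithm:
20 = 2 × 10 + 0
GCD(20, 10) = 10

LCM formula: LCM(a, b) = (a × b) / GCD(a, b)
LCM(20, 10) = (20 × 10) / 10
LCM(20, 10) = 200 / 10
LCM(20, 10) = 20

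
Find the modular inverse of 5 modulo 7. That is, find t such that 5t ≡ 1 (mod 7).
3

Using Extended Euclidean Algorithm:
gcd(5, 7) = 1
Bezout coefficients: 5 × 3 + 7 × -2 = 1
So 5 × 3 ≡ 1 (mod 7)
The inverse is 3 mod 7 = 3
Verification: 5 × 3 = 15 = 2 × 7 + 1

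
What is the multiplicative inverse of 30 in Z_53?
30^(-1) ≡ 23 (mod 53). Verification: 30 × 23 = 690 ≡ 1 (mod 53)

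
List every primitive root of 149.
Primitive roots mod 149: {2, 3, 8, 10, 11, 12, 13, 14, 15, 18, 21, 23, 27, 32, 34, 38, 40, 41, 43, 48, 50, 51, 52, 55, 56, 57, 58, 59, 60, 62, 65, 66, 70, 71, 72, 74, 75, 77, 78, 79, 83, 84, 87, 89, 90, 91, 92, 93, 94, 97, 98, 99, 101, 106, 108, 109, 111, 115, 117, 122, 126, 128, 131, 134, 135, 136, 137, 138, 139, 141, 146, 147}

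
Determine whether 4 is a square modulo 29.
By Euler's criterion: 4^{14} ≡ 1 (mod 29). Since this equals 1, 4 is a QR.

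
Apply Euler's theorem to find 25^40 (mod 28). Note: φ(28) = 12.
By Euler: 25^{12} ≡ 1 (mod 28) since gcd(25, 28) = 1. 40 = 3×12 + 4. So 25^{40} ≡ 25^{4} ≡ 25 (mod 28)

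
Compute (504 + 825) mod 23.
18

(504 + 825) = 1329
1329 mod 23 = 18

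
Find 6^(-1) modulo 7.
6

Using Extended Euclidean Algorithm:
gcd(6, 7) = 1
Bezout coefficients: 6 × -1 + 7 × 1 = 1
So 6 × -1 ≡ 1 (mod 7)
The inverse is -1 mod 7 = 6
Verification: 6 × 6 = 36 = 5 × 7 + 1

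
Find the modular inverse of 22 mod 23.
22^(-1) ≡ 22 (mod 23). Verification: 22 × 22 = 484 ≡ 1 (mod 23)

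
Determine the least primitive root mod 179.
p - 1 = 178 has prime divisors 2, 89. h is a primitive root mod 179 iff h^(178/q) ≢ 1 (mod 179) for each such q.
h = 2: 2^89 ≡ 178, 2^2 ≡ 4 (mod 179); none is 1, so 2 has order 178 and is a primitive root.
The smallest primitive root mod 179 is g = 2.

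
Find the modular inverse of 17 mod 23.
17^(-1) ≡ 19 (mod 23). Verification: 17 × 19 = 323 ≡ 1 (mod 23)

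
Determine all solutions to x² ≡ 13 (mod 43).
The square roots of 13 mod 43 are 23 and 20. Verify: 23² = 529 ≡ 13 (mod 43)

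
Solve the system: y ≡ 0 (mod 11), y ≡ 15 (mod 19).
M = 11 × 19 = 209. M₁ = 19, y₁ ≡ 7 (mod 11). M₂ = 11, y₂ ≡ 7 (mod 19). y = 0×19×7 + 15×11×7 ≡ 110 (mod 209)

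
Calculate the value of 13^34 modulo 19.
Using Fermat: 13^{18} ≡ 1 (mod 19). 34 ≡ 16 (mod 18). So 13^{34} ≡ 13^{16} ≡ 9 (mod 19)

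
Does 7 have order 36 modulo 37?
p - 1 = 36 has prime divisors 2, 3. Check 7^(36/q) mod 37 for each: 7^(36/2) = 7^18 ≡ 1, 7^(36/3) = 7^12 ≡ 10 (mod 37). Since 7^18 ≡ 1 (mod 37), the order of 7 divides 18 (in fact the order is 9) ≠ 36, so it is not a primitive root.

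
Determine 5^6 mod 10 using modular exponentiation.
6 = 4 + 2 (binary 110). Repeated squaring mod 10: 5^1 ≡ 5; 5^2 ≡ 5² = 25 ≡ 5; 5^4 ≡ 5² = 25 ≡ 5. Multiply: 5^6 = 5^4 × 5^2 ≡ 5 × 5 (mod 10): 5 × 5 = 25 ≡ 5. So 5^6 ≡ 5 (mod 10).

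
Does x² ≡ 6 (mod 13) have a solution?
By Euler's criterion: 6^{6} ≡ 12 (mod 13). Since this equals -1 (≡ 12), 6 is not a QR.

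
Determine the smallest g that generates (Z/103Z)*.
5

A primitive root g modulo p has order p-1 = 102
Prime divisors of 102: [2, 3, 17]
g is a primitive root iff g^(102/q) ≢ 1 (mod 103) for each prime divisor q
Testing small values:
  g = 2: 2^51 ≡ 1, 2^34 ≡ 46, 2^6 ≡ 64 (mod 103) → 2^51 ≡ 1, not primitive root
  g = 3: 3^51 ≡ 102, 3^34 ≡ 1, 3^6 ≡ 8 (mod 103) → 3^34 ≡ 1, not primitive root
  g = 4: 4^51 ≡ 1, 4^34 ≡ 56, 4^6 ≡ 79 (mod 103) → 4^51 ≡ 1, not primitive root
  g = 5: 5^51 ≡ 102, 5^34 ≡ 56, 5^6 ≡ 72 (mod 103) → none is 1, primitive root!
The smallest primitive root is 5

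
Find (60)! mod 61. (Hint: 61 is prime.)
By Wilson's theorem, (60)! ≡ -1 ≡ 60 (mod 61)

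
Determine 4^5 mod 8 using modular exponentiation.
5 = 4 + 1 (binary 101). Repeated squaring mod 8: 4^1 ≡ 4; 4^2 ≡ 4² = 16 ≡ 0; 4^4 ≡ 0² = 0 ≡ 0. Multiply: 4^5 = 4^4 × 4^1 ≡ 0 × 4 (mod 8): 0 × 4 = 0 ≡ 0. So 4^5 ≡ 0 (mod 8).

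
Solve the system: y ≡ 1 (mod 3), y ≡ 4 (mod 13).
M = 3 × 13 = 39. M₁ = 13, y₁ ≡ 1 (mod 3). M₂ = 3, y₂ ≡ 9 (mod 13). y = 1×13×1 + 4×3×9 ≡ 4 (mod 39)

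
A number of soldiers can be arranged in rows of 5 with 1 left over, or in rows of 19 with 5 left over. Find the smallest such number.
M = 5 × 19 = 95. M₁ = 19, y₁ ≡ 4 (mod 5). M₂ = 5, y₂ ≡ 4 (mod 19). r = 1×19×4 + 5×5×4 ≡ 81 (mod 95). The smallest positive such number is 81.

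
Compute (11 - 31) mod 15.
10

(11 - 31) = -20
-20 mod 15 = 10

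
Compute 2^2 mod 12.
2 = 2 (binary 10). Repeated squaring mod 12: 2^1 ≡ 2; 2^2 ≡ 2² = 4 ≡ 4. So 2^2 ≡ 4 (mod 12).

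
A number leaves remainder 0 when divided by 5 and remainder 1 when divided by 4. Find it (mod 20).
M = 5 × 4 = 20. M₁ = 4, y₁ ≡ 4 (mod 5). M₂ = 5, y₂ ≡ 1 (mod 4). m = 0×4×4 + 1×5×1 ≡ 5 (mod 20)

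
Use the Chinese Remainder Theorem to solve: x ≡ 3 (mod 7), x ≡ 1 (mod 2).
3

Using the Chinese Remainder Theorem:
M = product of moduli = 14
For equation 1: M_1 = 2, 2 ≡ 2 (mod 7), inverse of 2 mod 7 is 4 (check: 2 × 4 = 8 ≡ 1 (mod 7))
For equation 2: M_2 = 7, 7 ≡ 1 (mod 2), inverse of 7 mod 2 is 1 (check: 1 × 1 = 1 ≡ 1 (mod 2))
Combine: x ≡ Σ r_i×M_i×(M_i⁻¹ mod m_i) = 3×2×4 + 1×7×1 = 24 + 7 = 31
31 mod 14 = 3
x ≡ 3 (mod 14)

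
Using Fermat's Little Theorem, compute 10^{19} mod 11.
10

By Fermat's Little Theorem, a^(p-1) ≡ 1 (mod p) for prime p and gcd(a, p) = 1
Here p = 11, so 10^10 ≡ 1 (mod 11)
We can reduce the exponent: 19 mod 10 = 9
So 10^19 ≡ 10^9 (mod 11)
Computing: 10^9 mod 11 = 10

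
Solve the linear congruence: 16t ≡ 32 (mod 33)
2

Since gcd(16, 33) = 1 divides 32, a solution exists.
Multiply both sides by the inverse of 16 mod 33:
  16^(-1) mod 33 = 31
  x ≡ 31 × 32 ≡ 992 ≡ 2 (mod 33)
Verification: 16 × 2 = 32 = 0 × 33 + 32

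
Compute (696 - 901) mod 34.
33

(696 - 901) = -205
-205 mod 34 = 33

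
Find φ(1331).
1210

Prime factorization: 1331 = 11^3
Using the formula φ(n) = n × Π(1 - 1/p) for each prime factor p:
φ(1331) = 1331 × (1 - 1/11)
φ(1331) = 1210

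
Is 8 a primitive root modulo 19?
p - 1 = 18 has prime divisors 2, 3. Check 8^(18/q) mod 19 for each: 8^(18/2) = 8^9 ≡ 18, 8^(18/3) = 8^6 ≡ 1 (mod 19). Since 8^6 ≡ 1 (mod 19), the order of 8 divides 6 (in fact the order is 6) ≠ 18, so it is not a primitive root.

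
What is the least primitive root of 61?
2

A primitive root g modulo p has order p-1 = 60
Prime divisors of 60: [2, 3, 5]
g is a primitive root iff g^(60/q) ≢ 1 (mod 61) for each prime divisor q
Testing small values:
  g = 2: 2^30 ≡ 60, 2^20 ≡ 47, 2^12 ≡ 9 (mod 61) → none is 1, primitive root!
The smallest primitive root is 2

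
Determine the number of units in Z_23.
22

Prime factorization: 23 = 23
Using the formula φ(n) = n × Π(1 - 1/p) for each prime factor p:
φ(23) = 23 × (1 - 1/23)
φ(23) = 22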